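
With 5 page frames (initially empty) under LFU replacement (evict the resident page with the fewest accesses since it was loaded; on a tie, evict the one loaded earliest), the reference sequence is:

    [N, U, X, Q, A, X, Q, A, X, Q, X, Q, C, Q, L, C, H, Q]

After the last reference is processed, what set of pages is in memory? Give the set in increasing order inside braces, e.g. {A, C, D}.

{A, C, H, Q, X}

N -> miss, frames [N]
U -> miss, frames [N, U]
X -> miss, frames [N, U, X]
Q -> miss, frames [N, U, X, Q]
A -> miss, frames [N, U, X, Q, A]
X -> hit
Q -> hit
A -> hit
X -> hit
Q -> hit
X -> hit
Q -> hit
C -> miss, evict N, frames [U, X, Q, A, C]
Q -> hit
L -> miss, evict U, frames [X, Q, A, C, L]
C -> hit
H -> miss, evict L, frames [X, Q, A, C, H]
Q -> hit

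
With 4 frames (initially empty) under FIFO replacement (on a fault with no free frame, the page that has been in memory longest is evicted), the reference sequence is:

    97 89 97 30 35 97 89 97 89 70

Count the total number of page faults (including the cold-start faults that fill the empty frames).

5

97: fault, frames [97]
89: fault, frames [97, 89]
97: hit
30: fault, frames [97, 89, 30]
35: fault, frames [97, 89, 30, 35]
97: hit
89: hit
97: hit
89: hit
70: fault, evict 97, frames [89, 30, 35, 70]
Page faults: 5.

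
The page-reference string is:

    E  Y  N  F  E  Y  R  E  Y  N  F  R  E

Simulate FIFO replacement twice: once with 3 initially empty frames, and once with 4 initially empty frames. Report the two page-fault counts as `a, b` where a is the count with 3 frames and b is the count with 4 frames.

10, 11

3 frames: F F F F F F F . . F F . F → 10 faults.
4 frames: F F F F . . F F F F F F F → 11 faults.
11 > 10: adding a frame increased faults — Belady's anomaly.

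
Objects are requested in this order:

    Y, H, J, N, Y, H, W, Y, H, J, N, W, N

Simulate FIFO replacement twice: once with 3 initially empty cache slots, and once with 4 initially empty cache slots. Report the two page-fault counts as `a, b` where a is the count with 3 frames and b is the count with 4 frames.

9, 10

3 frames: F F F F F F F . . F F . . → 9 faults.
4 frames: F F F F . . F F F F F F . → 10 faults.
10 > 9: adding a frame increased faults — Belady's anomaly.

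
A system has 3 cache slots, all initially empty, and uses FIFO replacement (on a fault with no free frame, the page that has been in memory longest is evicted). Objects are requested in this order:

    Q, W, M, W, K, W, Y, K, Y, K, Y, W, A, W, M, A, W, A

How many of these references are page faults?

Q -> fault, frames [Q]
W -> fault, frames [Q, W]
M -> fault, frames [Q, W, M]
W -> hit
K -> fault, evict Q, frames [W, M, K]
W -> hit
Y -> fault, evict W, frames [M, K, Y]
K -> hit
Y -> hit
K -> hit
Y -> hit
W -> fault, evict M, frames [K, Y, W]
A -> fault, evict K, frames [Y, W, A]
W -> hit
M -> fault, evict Y, frames [W, A, M]
A -> hit
W -> hit
A -> hit
Page faults: 8.

8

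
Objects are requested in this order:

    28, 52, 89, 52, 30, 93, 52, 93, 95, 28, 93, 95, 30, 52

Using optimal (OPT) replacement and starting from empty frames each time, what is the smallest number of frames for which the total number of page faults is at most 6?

f=1: 14 faults
f=2: 10 faults
f=3: 8 faults
f=4: 7 faults
f=5: 6 faults
f=6: 6 faults
Smallest f with faults ≤ 6 is 5.

5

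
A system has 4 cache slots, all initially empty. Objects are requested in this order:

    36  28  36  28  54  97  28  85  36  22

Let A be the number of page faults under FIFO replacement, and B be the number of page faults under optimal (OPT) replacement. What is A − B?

Under FIFO: F F . . F F . F F F → 7 faults.
Under OPT: F F . . F F . F . F → 6 faults.
A − B = 7 − 6 = 1.

1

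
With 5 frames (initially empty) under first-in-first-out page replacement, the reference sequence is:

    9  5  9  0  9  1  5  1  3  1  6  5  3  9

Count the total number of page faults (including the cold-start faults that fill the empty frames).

7

9 -> miss, frames {9}
5 -> miss, frames {9,5}
9 -> hit
0 -> miss, frames {9,5,0}
9 -> hit
1 -> miss, frames {9,5,0,1}
5 -> hit
1 -> hit
3 -> miss, frames {9,5,0,1,3}
1 -> hit
6 -> miss, evict 9, frames {5,0,1,3,6}
5 -> hit
3 -> hit
9 -> miss, evict 5, frames {0,1,3,6,9}
Page faults: 7.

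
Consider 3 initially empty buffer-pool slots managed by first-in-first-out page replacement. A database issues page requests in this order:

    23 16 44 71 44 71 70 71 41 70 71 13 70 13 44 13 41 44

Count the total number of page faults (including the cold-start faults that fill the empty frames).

8

23 → fault, frames (23)
16 → fault, frames (23 16)
44 → fault, frames (23 16 44)
71 → fault, evict 23, frames (16 44 71)
44 → hit
71 → hit
70 → fault, evict 16, frames (44 71 70)
71 → hit
41 → fault, evict 44, frames (71 70 41)
70 → hit
71 → hit
13 → fault, evict 71, frames (70 41 13)
70 → hit
13 → hit
44 → fault, evict 70, frames (41 13 44)
13 → hit
41 → hit
44 → hit
Page faults: 8.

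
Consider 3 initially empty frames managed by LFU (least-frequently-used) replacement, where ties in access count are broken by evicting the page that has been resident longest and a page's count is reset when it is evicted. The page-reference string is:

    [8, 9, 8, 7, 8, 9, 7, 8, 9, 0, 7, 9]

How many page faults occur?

5

8 → fault, frames [8]
9 → fault, frames [8, 9]
8 → hit
7 → fault, frames [8, 9, 7]
8 → hit
9 → hit
7 → hit
8 → hit
9 → hit
0 → fault, evict 7, frames [8, 9, 0]
7 → fault, evict 0, frames [8, 9, 7]
9 → hit
Page faults: 5.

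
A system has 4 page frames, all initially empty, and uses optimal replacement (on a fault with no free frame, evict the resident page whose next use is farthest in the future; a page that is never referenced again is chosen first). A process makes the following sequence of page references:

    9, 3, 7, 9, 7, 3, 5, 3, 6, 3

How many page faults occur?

9: miss, frames [9]
3: miss, frames [9, 3]
7: miss, frames [9, 3, 7]
9: hit
7: hit
3: hit
5: miss, frames [9, 3, 7, 5]
3: hit
6: miss, evict 5, frames [9, 3, 7, 6]
3: hit
Page faults: 5.

5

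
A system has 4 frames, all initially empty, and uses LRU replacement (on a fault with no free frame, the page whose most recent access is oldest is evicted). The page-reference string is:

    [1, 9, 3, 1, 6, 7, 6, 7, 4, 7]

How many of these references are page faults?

1: fault, frames (1)
9: fault, frames (1 9)
3: fault, frames (1 9 3)
1: hit
6: fault, frames (9 3 1 6)
7: fault, evict 9, frames (3 1 6 7)
6: hit
7: hit
4: fault, evict 3, frames (1 6 7 4)
7: hit
Page faults: 6.

6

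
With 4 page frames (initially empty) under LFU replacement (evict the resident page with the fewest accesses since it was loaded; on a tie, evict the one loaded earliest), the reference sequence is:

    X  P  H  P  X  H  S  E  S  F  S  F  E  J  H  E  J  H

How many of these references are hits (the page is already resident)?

5

X: fault, frames {X}
P: fault, frames {X,P}
H: fault, frames {X,P,H}
P: hit
X: hit
H: hit
S: fault, frames {X,P,H,S}
E: fault, evict S, frames {X,P,H,E}
S: fault, evict E, frames {X,P,H,S}
F: fault, evict S, frames {X,P,H,F}
S: fault, evict F, frames {X,P,H,S}
F: fault, evict S, frames {X,P,H,F}
E: fault, evict F, frames {X,P,H,E}
J: fault, evict E, frames {X,P,H,J}
H: hit
E: fault, evict J, frames {X,P,H,E}
J: fault, evict E, frames {X,P,H,J}
H: hit
Hits: 5.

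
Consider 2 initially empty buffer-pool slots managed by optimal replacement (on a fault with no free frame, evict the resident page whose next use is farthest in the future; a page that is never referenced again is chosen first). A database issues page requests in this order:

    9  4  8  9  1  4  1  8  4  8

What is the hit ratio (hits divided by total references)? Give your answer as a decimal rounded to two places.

0.40

9: fault, frames {9}
4: fault, frames {9,4}
8: fault, evict 4, frames {9,8}
9: hit
1: fault, evict 9, frames {8,1}
4: fault, evict 8, frames {1,4}
1: hit
8: fault, evict 1, frames {4,8}
4: hit
8: hit
Hits: 4 of 10 references → 4/10 = 0.4000.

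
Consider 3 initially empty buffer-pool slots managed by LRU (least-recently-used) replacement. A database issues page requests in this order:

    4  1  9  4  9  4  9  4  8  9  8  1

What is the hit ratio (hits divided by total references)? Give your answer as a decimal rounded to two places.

4: miss, frames [4]
1: miss, frames [4, 1]
9: miss, frames [4, 1, 9]
4: hit
9: hit
4: hit
9: hit
4: hit
8: miss, evict 1, frames [9, 4, 8]
9: hit
8: hit
1: miss, evict 4, frames [9, 8, 1]
Hits: 7 of 12 references → 7/12 = 0.5833.

0.58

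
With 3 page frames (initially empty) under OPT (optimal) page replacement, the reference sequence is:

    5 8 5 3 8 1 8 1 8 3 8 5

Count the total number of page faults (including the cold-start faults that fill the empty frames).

5 -> miss, frames (5)
8 -> miss, frames (5 8)
5 -> hit
3 -> miss, frames (5 8 3)
8 -> hit
1 -> miss, evict 5, frames (8 3 1)
8 -> hit
1 -> hit
8 -> hit
3 -> hit
8 -> hit
5 -> miss, evict 1, frames (8 3 5)
Page faults: 5.

5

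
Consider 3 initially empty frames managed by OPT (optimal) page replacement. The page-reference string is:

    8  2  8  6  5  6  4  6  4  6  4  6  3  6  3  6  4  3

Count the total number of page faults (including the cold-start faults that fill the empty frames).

8 -> fault, frames (8)
2 -> fault, frames (8 2)
8 -> hit
6 -> fault, frames (8 2 6)
5 -> fault, evict 2, frames (8 6 5)
6 -> hit
4 -> fault, evict 5, frames (8 6 4)
6 -> hit
4 -> hit
6 -> hit
4 -> hit
6 -> hit
3 -> fault, evict 8, frames (6 4 3)
6 -> hit
3 -> hit
6 -> hit
4 -> hit
3 -> hit
Page faults: 6.

6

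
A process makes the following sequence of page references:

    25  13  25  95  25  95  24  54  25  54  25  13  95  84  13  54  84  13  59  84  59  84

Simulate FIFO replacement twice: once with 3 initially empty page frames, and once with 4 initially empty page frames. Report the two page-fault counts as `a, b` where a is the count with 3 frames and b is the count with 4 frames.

13, 11

3 frames: F F . F . . F F F . . F F F . F . F F F . . → 13 faults.
4 frames: F F . F . . F F F . . F F F . F . . F . . . → 11 faults.
11 < 13: adding a frame reduced faults, as is typical.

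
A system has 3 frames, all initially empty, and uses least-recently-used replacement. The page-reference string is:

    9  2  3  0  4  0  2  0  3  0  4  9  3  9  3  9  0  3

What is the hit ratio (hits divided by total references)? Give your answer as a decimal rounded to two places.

0.39

9 -> miss, frames {9}
2 -> miss, frames {9,2}
3 -> miss, frames {9,2,3}
0 -> miss, evict 9, frames {2,3,0}
4 -> miss, evict 2, frames {3,0,4}
0 -> hit
2 -> miss, evict 3, frames {4,0,2}
0 -> hit
3 -> miss, evict 4, frames {2,0,3}
0 -> hit
4 -> miss, evict 2, frames {3,0,4}
9 -> miss, evict 3, frames {0,4,9}
3 -> miss, evict 0, frames {4,9,3}
9 -> hit
3 -> hit
9 -> hit
0 -> miss, evict 4, frames {3,9,0}
3 -> hit
Hits: 7 of 18 references → 7/18 = 0.3889.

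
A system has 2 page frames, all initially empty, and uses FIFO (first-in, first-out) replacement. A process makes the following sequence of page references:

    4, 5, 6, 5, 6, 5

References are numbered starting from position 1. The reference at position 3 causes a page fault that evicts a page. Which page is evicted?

pos 1: 4 -> fault, frames [4]
pos 2: 5 -> fault, frames [4, 5]
pos 3: 6 -> fault, evict 4, frames [5, 6]
At position 3, page 4 is evicted.

4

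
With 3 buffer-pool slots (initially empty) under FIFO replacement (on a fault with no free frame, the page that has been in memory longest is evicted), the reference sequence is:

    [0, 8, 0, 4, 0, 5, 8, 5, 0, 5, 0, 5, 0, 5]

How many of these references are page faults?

0: fault, frames [0]
8: fault, frames [0, 8]
0: hit
4: fault, frames [0, 8, 4]
0: hit
5: fault, evict 0, frames [8, 4, 5]
8: hit
5: hit
0: fault, evict 8, frames [4, 5, 0]
5: hit
0: hit
5: hit
0: hit
5: hit
Page faults: 5.

5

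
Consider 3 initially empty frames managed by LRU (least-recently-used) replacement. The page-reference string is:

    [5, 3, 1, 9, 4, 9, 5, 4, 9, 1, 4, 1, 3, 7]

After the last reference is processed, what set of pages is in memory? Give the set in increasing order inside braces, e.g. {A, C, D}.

{1, 3, 7}

5: miss, frames [5]
3: miss, frames [5, 3]
1: miss, frames [5, 3, 1]
9: miss, evict 5, frames [3, 1, 9]
4: miss, evict 3, frames [1, 9, 4]
9: hit
5: miss, evict 1, frames [4, 9, 5]
4: hit
9: hit
1: miss, evict 5, frames [4, 9, 1]
4: hit
1: hit
3: miss, evict 9, frames [4, 1, 3]
7: miss, evict 4, frames [1, 3, 7]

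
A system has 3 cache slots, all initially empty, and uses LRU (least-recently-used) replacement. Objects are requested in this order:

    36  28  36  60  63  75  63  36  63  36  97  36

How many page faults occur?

7

36 -> fault, frames {36}
28 -> fault, frames {36,28}
36 -> hit
60 -> fault, frames {28,36,60}
63 -> fault, evict 28, frames {36,60,63}
75 -> fault, evict 36, frames {60,63,75}
63 -> hit
36 -> fault, evict 60, frames {75,63,36}
63 -> hit
36 -> hit
97 -> fault, evict 75, frames {63,36,97}
36 -> hit
Page faults: 7.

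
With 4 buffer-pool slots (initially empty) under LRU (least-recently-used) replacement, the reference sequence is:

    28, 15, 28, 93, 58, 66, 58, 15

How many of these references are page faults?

28 -> fault, frames [28]
15 -> fault, frames [28, 15]
28 -> hit
93 -> fault, frames [15, 28, 93]
58 -> fault, frames [15, 28, 93, 58]
66 -> fault, evict 15, frames [28, 93, 58, 66]
58 -> hit
15 -> fault, evict 28, frames [93, 66, 58, 15]
Page faults: 6.

6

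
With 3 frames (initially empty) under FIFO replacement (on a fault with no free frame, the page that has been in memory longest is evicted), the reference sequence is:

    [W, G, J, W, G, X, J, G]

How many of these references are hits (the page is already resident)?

W: miss, frames [W]
G: miss, frames [W, G]
J: miss, frames [W, G, J]
W: hit
G: hit
X: miss, evict W, frames [G, J, X]
J: hit
G: hit
Hits: 4.

4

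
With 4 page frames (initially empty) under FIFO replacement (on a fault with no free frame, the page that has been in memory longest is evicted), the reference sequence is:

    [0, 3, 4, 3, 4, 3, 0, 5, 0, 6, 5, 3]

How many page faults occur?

0 -> miss, frames [0]
3 -> miss, frames [0, 3]
4 -> miss, frames [0, 3, 4]
3 -> hit
4 -> hit
3 -> hit
0 -> hit
5 -> miss, frames [0, 3, 4, 5]
0 -> hit
6 -> miss, evict 0, frames [3, 4, 5, 6]
5 -> hit
3 -> hit
Page faults: 5.

5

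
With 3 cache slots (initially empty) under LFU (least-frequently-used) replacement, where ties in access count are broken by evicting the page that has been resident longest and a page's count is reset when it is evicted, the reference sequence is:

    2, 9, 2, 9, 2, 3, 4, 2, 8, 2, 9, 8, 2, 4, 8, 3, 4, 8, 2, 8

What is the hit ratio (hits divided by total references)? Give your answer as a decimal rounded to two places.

0.50

2 -> fault, frames (2)
9 -> fault, frames (2 9)
2 -> hit
9 -> hit
2 -> hit
3 -> fault, frames (2 9 3)
4 -> fault, evict 3, frames (2 9 4)
2 -> hit
8 -> fault, evict 4, frames (2 9 8)
2 -> hit
9 -> hit
8 -> hit
2 -> hit
4 -> fault, evict 8, frames (2 9 4)
8 -> fault, evict 4, frames (2 9 8)
3 -> fault, evict 8, frames (2 9 3)
4 -> fault, evict 3, frames (2 9 4)
8 -> fault, evict 4, frames (2 9 8)
2 -> hit
8 -> hit
Hits: 10 of 20 references → 10/20 = 0.5000.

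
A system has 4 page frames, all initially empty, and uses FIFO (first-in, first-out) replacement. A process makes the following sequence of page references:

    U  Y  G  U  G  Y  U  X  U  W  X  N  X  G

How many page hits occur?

U -> miss, frames {U}
Y -> miss, frames {U,Y}
G -> miss, frames {U,Y,G}
U -> hit
G -> hit
Y -> hit
U -> hit
X -> miss, frames {U,Y,G,X}
U -> hit
W -> miss, evict U, frames {Y,G,X,W}
X -> hit
N -> miss, evict Y, frames {G,X,W,N}
X -> hit
G -> hit
Hits: 8.

8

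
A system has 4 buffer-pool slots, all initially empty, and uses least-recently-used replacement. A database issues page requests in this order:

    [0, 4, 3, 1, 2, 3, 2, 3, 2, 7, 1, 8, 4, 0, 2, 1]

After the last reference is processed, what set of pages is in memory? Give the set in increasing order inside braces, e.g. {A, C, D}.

0 -> miss, frames [0]
4 -> miss, frames [0, 4]
3 -> miss, frames [0, 4, 3]
1 -> miss, frames [0, 4, 3, 1]
2 -> miss, evict 0, frames [4, 3, 1, 2]
3 -> hit
2 -> hit
3 -> hit
2 -> hit
7 -> miss, evict 4, frames [1, 3, 2, 7]
1 -> hit
8 -> miss, evict 3, frames [2, 7, 1, 8]
4 -> miss, evict 2, frames [7, 1, 8, 4]
0 -> miss, evict 7, frames [1, 8, 4, 0]
2 -> miss, evict 1, frames [8, 4, 0, 2]
1 -> miss, evict 8, frames [4, 0, 2, 1]

{0, 1, 2, 4}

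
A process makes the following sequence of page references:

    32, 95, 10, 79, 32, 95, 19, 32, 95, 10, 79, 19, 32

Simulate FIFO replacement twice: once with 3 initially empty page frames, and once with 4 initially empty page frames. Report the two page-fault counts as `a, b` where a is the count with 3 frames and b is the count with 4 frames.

10, 11

3 frames: F F F F F F F . . F F . F → 10 faults.
4 frames: F F F F . . F F F F F F F → 11 faults.
11 > 10: adding a frame increased faults — Belady's anomaly.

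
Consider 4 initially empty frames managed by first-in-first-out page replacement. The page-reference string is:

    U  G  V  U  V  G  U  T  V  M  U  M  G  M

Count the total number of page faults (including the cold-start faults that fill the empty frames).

7

U → fault, frames [U]
G → fault, frames [U, G]
V → fault, frames [U, G, V]
U → hit
V → hit
G → hit
U → hit
T → fault, frames [U, G, V, T]
V → hit
M → fault, evict U, frames [G, V, T, M]
U → fault, evict G, frames [V, T, M, U]
M → hit
G → fault, evict V, frames [T, M, U, G]
M → hit
Page faults: 7.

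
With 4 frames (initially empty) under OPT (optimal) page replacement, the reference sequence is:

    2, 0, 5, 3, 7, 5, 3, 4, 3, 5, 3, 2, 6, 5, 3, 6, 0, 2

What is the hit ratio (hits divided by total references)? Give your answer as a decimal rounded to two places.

2 -> miss, frames {2}
0 -> miss, frames {2,0}
5 -> miss, frames {2,0,5}
3 -> miss, frames {2,0,5,3}
7 -> miss, evict 0, frames {2,5,3,7}
5 -> hit
3 -> hit
4 -> miss, evict 7, frames {2,5,3,4}
3 -> hit
5 -> hit
3 -> hit
2 -> hit
6 -> miss, evict 4, frames {2,5,3,6}
5 -> hit
3 -> hit
6 -> hit
0 -> miss, evict 6, frames {2,5,3,0}
2 -> hit
Hits: 10 of 18 references → 10/18 = 0.5556.

0.56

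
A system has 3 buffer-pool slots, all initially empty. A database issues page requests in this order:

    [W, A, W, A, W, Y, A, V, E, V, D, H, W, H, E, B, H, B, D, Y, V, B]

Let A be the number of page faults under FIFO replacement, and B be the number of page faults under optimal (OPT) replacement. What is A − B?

4

Under FIFO: F F . . . F . F F . F F F . F F F . F F F F → 15 faults.
Under OPT: F F . . . F . F F . F F . . . F . . F F F . → 11 faults.
A − B = 15 − 11 = 4.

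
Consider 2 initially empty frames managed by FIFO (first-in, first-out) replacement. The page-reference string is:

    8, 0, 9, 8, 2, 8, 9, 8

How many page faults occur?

7

8: fault, frames {8}
0: fault, frames {8,0}
9: fault, evict 8, frames {0,9}
8: fault, evict 0, frames {9,8}
2: fault, evict 9, frames {8,2}
8: hit
9: fault, evict 8, frames {2,9}
8: fault, evict 2, frames {9,8}
Page faults: 7.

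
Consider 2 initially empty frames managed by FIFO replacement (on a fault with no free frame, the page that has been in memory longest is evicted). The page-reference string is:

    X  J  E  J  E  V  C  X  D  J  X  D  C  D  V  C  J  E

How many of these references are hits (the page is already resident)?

X → fault, frames (X)
J → fault, frames (X J)
E → fault, evict X, frames (J E)
J → hit
E → hit
V → fault, evict J, frames (E V)
C → fault, evict E, frames (V C)
X → fault, evict V, frames (C X)
D → fault, evict C, frames (X D)
J → fault, evict X, frames (D J)
X → fault, evict D, frames (J X)
D → fault, evict J, frames (X D)
C → fault, evict X, frames (D C)
D → hit
V → fault, evict D, frames (C V)
C → hit
J → fault, evict C, frames (V J)
E → fault, evict V, frames (J E)
Hits: 4.

4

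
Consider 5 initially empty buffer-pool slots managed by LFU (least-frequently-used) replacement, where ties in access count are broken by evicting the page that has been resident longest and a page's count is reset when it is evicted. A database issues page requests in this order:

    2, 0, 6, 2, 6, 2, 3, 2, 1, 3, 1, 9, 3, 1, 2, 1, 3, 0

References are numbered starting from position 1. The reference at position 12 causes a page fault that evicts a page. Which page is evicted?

0

pos 1: 2: fault, frames (2)
pos 2: 0: fault, frames (2 0)
pos 3: 6: fault, frames (2 0 6)
pos 4: 2: hit
pos 5: 6: hit
pos 6: 2: hit
pos 7: 3: fault, frames (2 0 6 3)
pos 8: 2: hit
pos 9: 1: fault, frames (2 0 6 3 1)
pos 10: 3: hit
pos 11: 1: hit
pos 12: 9: fault, evict 0, frames (2 6 3 1 9)
At position 12, page 0 is evicted.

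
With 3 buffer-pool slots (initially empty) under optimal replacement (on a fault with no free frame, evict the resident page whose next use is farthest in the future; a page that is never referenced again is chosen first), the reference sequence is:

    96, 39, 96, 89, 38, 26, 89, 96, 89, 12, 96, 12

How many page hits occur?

96 → miss, frames [96]
39 → miss, frames [96, 39]
96 → hit
89 → miss, frames [96, 39, 89]
38 → miss, evict 39, frames [96, 89, 38]
26 → miss, evict 38, frames [96, 89, 26]
89 → hit
96 → hit
89 → hit
12 → miss, evict 26, frames [96, 89, 12]
96 → hit
12 → hit
Hits: 6.

6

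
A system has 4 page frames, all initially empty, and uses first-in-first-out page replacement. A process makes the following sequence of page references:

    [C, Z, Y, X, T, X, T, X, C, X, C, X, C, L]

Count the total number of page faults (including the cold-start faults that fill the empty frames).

7

C -> fault, frames {C}
Z -> fault, frames {C,Z}
Y -> fault, frames {C,Z,Y}
X -> fault, frames {C,Z,Y,X}
T -> fault, evict C, frames {Z,Y,X,T}
X -> hit
T -> hit
X -> hit
C -> fault, evict Z, frames {Y,X,T,C}
X -> hit
C -> hit
X -> hit
C -> hit
L -> fault, evict Y, frames {X,T,C,L}
Page faults: 7.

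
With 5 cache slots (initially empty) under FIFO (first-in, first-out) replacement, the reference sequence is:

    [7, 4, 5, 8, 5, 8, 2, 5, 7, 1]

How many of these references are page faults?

6

7 → miss, frames [7]
4 → miss, frames [7, 4]
5 → miss, frames [7, 4, 5]
8 → miss, frames [7, 4, 5, 8]
5 → hit
8 → hit
2 → miss, frames [7, 4, 5, 8, 2]
5 → hit
7 → hit
1 → miss, evict 7, frames [4, 5, 8, 2, 1]
Page faults: 6.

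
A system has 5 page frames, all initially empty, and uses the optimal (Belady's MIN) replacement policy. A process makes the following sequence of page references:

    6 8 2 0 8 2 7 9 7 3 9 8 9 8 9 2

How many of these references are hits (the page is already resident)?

6: fault, frames (6)
8: fault, frames (6 8)
2: fault, frames (6 8 2)
0: fault, frames (6 8 2 0)
8: hit
2: hit
7: fault, frames (6 8 2 0 7)
9: fault, evict 0, frames (6 8 2 7 9)
7: hit
3: fault, evict 7, frames (6 8 2 9 3)
9: hit
8: hit
9: hit
8: hit
9: hit
2: hit
Hits: 9.

9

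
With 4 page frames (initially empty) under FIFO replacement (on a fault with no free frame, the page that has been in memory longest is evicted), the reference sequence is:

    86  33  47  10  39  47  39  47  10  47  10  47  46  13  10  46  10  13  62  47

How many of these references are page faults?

9

86: miss, frames [86]
33: miss, frames [86, 33]
47: miss, frames [86, 33, 47]
10: miss, frames [86, 33, 47, 10]
39: miss, evict 86, frames [33, 47, 10, 39]
47: hit
39: hit
47: hit
10: hit
47: hit
10: hit
47: hit
46: miss, evict 33, frames [47, 10, 39, 46]
13: miss, evict 47, frames [10, 39, 46, 13]
10: hit
46: hit
10: hit
13: hit
62: miss, evict 10, frames [39, 46, 13, 62]
47: miss, evict 39, frames [46, 13, 62, 47]
Page faults: 9.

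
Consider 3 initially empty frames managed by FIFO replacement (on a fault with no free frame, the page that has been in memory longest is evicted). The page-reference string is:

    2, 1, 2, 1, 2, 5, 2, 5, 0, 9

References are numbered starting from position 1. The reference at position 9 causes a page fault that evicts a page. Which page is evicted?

pos 1: 2 → fault, frames [2]
pos 2: 1 → fault, frames [2, 1]
pos 3: 2 → hit
pos 4: 1 → hit
pos 5: 2 → hit
pos 6: 5 → fault, frames [2, 1, 5]
pos 7: 2 → hit
pos 8: 5 → hit
pos 9: 0 → fault, evict 2, frames [1, 5, 0]
At position 9, page 2 is evicted.

2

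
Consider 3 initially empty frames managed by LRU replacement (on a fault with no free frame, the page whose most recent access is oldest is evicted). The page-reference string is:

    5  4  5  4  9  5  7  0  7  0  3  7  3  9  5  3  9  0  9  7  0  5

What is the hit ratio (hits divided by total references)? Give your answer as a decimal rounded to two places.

5 → fault, frames [5]
4 → fault, frames [5, 4]
5 → hit
4 → hit
9 → fault, frames [5, 4, 9]
5 → hit
7 → fault, evict 4, frames [9, 5, 7]
0 → fault, evict 9, frames [5, 7, 0]
7 → hit
0 → hit
3 → fault, evict 5, frames [7, 0, 3]
7 → hit
3 → hit
9 → fault, evict 0, frames [7, 3, 9]
5 → fault, evict 7, frames [3, 9, 5]
3 → hit
9 → hit
0 → fault, evict 5, frames [3, 9, 0]
9 → hit
7 → fault, evict 3, frames [0, 9, 7]
0 → hit
5 → fault, evict 9, frames [7, 0, 5]
Hits: 11 of 22 references → 11/22 = 0.5000.

0.50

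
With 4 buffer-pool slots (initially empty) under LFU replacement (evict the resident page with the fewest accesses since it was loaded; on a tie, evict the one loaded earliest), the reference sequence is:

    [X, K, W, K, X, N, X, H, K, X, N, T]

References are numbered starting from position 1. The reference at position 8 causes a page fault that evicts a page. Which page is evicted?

W

pos 1: X -> fault, frames [X]
pos 2: K -> fault, frames [X, K]
pos 3: W -> fault, frames [X, K, W]
pos 4: K -> hit
pos 5: X -> hit
pos 6: N -> fault, frames [X, K, W, N]
pos 7: X -> hit
pos 8: H -> fault, evict W, frames [X, K, N, H]
At position 8, page W is evicted.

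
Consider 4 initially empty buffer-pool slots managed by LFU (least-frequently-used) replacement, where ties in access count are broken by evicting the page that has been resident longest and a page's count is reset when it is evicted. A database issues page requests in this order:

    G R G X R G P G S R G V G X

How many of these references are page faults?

G -> fault, frames {G}
R -> fault, frames {G,R}
G -> hit
X -> fault, frames {G,R,X}
R -> hit
G -> hit
P -> fault, frames {G,R,X,P}
G -> hit
S -> fault, evict X, frames {G,R,P,S}
R -> hit
G -> hit
V -> fault, evict P, frames {G,R,S,V}
G -> hit
X -> fault, evict S, frames {G,R,V,X}
Page faults: 7.

7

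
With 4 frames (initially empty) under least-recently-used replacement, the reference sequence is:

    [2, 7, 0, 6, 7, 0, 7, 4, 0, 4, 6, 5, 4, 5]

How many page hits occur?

8

2: fault, frames (2)
7: fault, frames (2 7)
0: fault, frames (2 7 0)
6: fault, frames (2 7 0 6)
7: hit
0: hit
7: hit
4: fault, evict 2, frames (6 0 7 4)
0: hit
4: hit
6: hit
5: fault, evict 7, frames (0 4 6 5)
4: hit
5: hit
Hits: 8.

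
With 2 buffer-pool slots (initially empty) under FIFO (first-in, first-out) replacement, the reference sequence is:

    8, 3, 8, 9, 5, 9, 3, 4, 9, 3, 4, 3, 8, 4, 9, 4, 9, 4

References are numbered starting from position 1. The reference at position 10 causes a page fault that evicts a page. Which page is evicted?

pos 1: 8: fault, frames (8)
pos 2: 3: fault, frames (8 3)
pos 3: 8: hit
pos 4: 9: fault, evict 8, frames (3 9)
pos 5: 5: fault, evict 3, frames (9 5)
pos 6: 9: hit
pos 7: 3: fault, evict 9, frames (5 3)
pos 8: 4: fault, evict 5, frames (3 4)
pos 9: 9: fault, evict 3, frames (4 9)
pos 10: 3: fault, evict 4, frames (9 3)
At position 10, page 4 is evicted.

4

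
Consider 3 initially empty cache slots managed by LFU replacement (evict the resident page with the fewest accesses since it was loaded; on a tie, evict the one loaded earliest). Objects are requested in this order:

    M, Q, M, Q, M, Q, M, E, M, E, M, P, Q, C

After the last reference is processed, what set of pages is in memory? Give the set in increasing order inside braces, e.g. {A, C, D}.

M -> miss, frames (M)
Q -> miss, frames (M Q)
M -> hit
Q -> hit
M -> hit
Q -> hit
M -> hit
E -> miss, frames (M Q E)
M -> hit
E -> hit
M -> hit
P -> miss, evict E, frames (M Q P)
Q -> hit
C -> miss, evict P, frames (M Q C)

{C, M, Q}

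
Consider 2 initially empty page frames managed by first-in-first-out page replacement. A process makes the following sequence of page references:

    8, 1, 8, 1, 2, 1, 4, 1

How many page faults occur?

8: fault, frames {8}
1: fault, frames {8,1}
8: hit
1: hit
2: fault, evict 8, frames {1,2}
1: hit
4: fault, evict 1, frames {2,4}
1: fault, evict 2, frames {4,1}
Page faults: 5.

5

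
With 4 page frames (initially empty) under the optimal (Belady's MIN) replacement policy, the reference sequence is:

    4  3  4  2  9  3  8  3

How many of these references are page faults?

4: miss, frames {4}
3: miss, frames {4,3}
4: hit
2: miss, frames {4,3,2}
9: miss, frames {4,3,2,9}
3: hit
8: miss, evict 9, frames {4,3,2,8}
3: hit
Page faults: 5.

5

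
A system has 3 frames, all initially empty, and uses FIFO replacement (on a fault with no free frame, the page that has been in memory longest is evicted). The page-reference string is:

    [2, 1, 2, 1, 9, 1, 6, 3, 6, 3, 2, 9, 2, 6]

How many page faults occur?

8

2 -> miss, frames {2}
1 -> miss, frames {2,1}
2 -> hit
1 -> hit
9 -> miss, frames {2,1,9}
1 -> hit
6 -> miss, evict 2, frames {1,9,6}
3 -> miss, evict 1, frames {9,6,3}
6 -> hit
3 -> hit
2 -> miss, evict 9, frames {6,3,2}
9 -> miss, evict 6, frames {3,2,9}
2 -> hit
6 -> miss, evict 3, frames {2,9,6}
Page faults: 8.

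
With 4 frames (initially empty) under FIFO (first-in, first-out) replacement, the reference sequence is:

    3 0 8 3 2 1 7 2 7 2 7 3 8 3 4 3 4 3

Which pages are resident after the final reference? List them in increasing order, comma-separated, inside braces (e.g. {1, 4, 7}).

3: fault, frames {3}
0: fault, frames {3,0}
8: fault, frames {3,0,8}
3: hit
2: fault, frames {3,0,8,2}
1: fault, evict 3, frames {0,8,2,1}
7: fault, evict 0, frames {8,2,1,7}
2: hit
7: hit
2: hit
7: hit
3: fault, evict 8, frames {2,1,7,3}
8: fault, evict 2, frames {1,7,3,8}
3: hit
4: fault, evict 1, frames {7,3,8,4}
3: hit
4: hit
3: hit

{3, 4, 7, 8}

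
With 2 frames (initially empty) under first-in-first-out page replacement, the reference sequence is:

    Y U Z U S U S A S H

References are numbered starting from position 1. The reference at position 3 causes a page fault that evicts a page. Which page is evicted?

Y

pos 1: Y -> miss, frames {Y}
pos 2: U -> miss, frames {Y,U}
pos 3: Z -> miss, evict Y, frames {U,Z}
At position 3, page Y is evicted.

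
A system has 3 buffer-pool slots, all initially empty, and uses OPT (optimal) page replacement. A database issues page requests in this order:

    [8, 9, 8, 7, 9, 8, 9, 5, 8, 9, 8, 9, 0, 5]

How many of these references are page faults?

5

8 → fault, frames {8}
9 → fault, frames {8,9}
8 → hit
7 → fault, frames {8,9,7}
9 → hit
8 → hit
9 → hit
5 → fault, evict 7, frames {8,9,5}
8 → hit
9 → hit
8 → hit
9 → hit
0 → fault, evict 9, frames {8,5,0}
5 → hit
Page faults: 5.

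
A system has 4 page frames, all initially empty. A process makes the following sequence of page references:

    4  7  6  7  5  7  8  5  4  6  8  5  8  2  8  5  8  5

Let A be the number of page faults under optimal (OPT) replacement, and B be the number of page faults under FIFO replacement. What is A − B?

-1

Under OPT: F F F . F . F . . . . . . F . . . . → 6 faults.
Under FIFO: F F F . F . F . F . . . . F . . . . → 7 faults.
A − B = 6 − 7 = -1.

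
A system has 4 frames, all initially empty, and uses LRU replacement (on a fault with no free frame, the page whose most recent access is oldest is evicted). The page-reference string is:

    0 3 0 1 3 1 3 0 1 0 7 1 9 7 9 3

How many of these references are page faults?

0 → miss, frames (0)
3 → miss, frames (0 3)
0 → hit
1 → miss, frames (3 0 1)
3 → hit
1 → hit
3 → hit
0 → hit
1 → hit
0 → hit
7 → miss, frames (3 1 0 7)
1 → hit
9 → miss, evict 3, frames (0 7 1 9)
7 → hit
9 → hit
3 → miss, evict 0, frames (1 7 9 3)
Page faults: 6.

6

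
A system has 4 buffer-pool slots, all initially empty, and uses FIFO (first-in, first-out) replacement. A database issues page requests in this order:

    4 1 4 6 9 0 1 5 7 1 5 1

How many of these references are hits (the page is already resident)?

4

4 → miss, frames (4)
1 → miss, frames (4 1)
4 → hit
6 → miss, frames (4 1 6)
9 → miss, frames (4 1 6 9)
0 → miss, evict 4, frames (1 6 9 0)
1 → hit
5 → miss, evict 1, frames (6 9 0 5)
7 → miss, evict 6, frames (9 0 5 7)
1 → miss, evict 9, frames (0 5 7 1)
5 → hit
1 → hit
Hits: 4.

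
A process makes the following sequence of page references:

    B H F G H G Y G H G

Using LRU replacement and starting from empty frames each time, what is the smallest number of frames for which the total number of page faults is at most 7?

2

f=1: 10 faults
f=2: 7 faults
f=3: 5 faults
f=4: 5 faults
f=5: 5 faults
Smallest f with faults ≤ 7 is 2.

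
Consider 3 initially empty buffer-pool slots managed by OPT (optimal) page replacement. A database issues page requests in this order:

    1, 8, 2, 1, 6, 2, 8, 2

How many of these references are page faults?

1 → miss, frames (1)
8 → miss, frames (1 8)
2 → miss, frames (1 8 2)
1 → hit
6 → miss, evict 1, frames (8 2 6)
2 → hit
8 → hit
2 → hit
Page faults: 4.

4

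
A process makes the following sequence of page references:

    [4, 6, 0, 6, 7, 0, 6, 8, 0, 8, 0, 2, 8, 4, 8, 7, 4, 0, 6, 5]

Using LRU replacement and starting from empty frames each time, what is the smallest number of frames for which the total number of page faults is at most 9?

f=1: 20 faults
f=2: 16 faults
f=3: 11 faults
f=4: 11 faults
f=5: 10 faults
f=6: 7 faults
f=7: 7 faults
Smallest f with faults ≤ 9 is 6.

6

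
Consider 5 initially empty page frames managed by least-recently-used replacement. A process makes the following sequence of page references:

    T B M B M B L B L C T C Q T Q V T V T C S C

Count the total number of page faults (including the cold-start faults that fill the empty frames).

T: miss, frames [T]
B: miss, frames [T, B]
M: miss, frames [T, B, M]
B: hit
M: hit
B: hit
L: miss, frames [T, M, B, L]
B: hit
L: hit
C: miss, frames [T, M, B, L, C]
T: hit
C: hit
Q: miss, evict M, frames [B, L, T, C, Q]
T: hit
Q: hit
V: miss, evict B, frames [L, C, T, Q, V]
T: hit
V: hit
T: hit
C: hit
S: miss, evict L, frames [Q, V, T, C, S]
C: hit
Page faults: 8.

8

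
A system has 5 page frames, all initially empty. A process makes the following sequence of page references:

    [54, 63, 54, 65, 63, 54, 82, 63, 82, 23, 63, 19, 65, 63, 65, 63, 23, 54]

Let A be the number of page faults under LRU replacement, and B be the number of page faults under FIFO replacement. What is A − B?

1

Under LRU: F F . F . . F . . F . F F . . . . F → 8 faults.
Under FIFO: F F . F . . F . . F . F . . . . . F → 7 faults.
A − B = 8 − 7 = 1.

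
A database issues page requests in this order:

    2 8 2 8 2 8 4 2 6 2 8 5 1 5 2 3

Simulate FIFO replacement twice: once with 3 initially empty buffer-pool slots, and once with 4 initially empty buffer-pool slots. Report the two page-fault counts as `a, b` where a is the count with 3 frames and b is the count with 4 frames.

10, 8

3 frames: F F . . . . F . F F F F F . F F → 10 faults.
4 frames: F F . . . . F . F . . F F . F F → 8 faults.
8 < 10: adding a frame reduced faults, as is typical.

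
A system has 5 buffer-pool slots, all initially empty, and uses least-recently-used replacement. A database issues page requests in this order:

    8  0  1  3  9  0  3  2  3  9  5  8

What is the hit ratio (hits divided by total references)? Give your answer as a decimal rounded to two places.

8 → fault, frames {8}
0 → fault, frames {8,0}
1 → fault, frames {8,0,1}
3 → fault, frames {8,0,1,3}
9 → fault, frames {8,0,1,3,9}
0 → hit
3 → hit
2 → fault, evict 8, frames {1,9,0,3,2}
3 → hit
9 → hit
5 → fault, evict 1, frames {0,2,3,9,5}
8 → fault, evict 0, frames {2,3,9,5,8}
Hits: 4 of 12 references → 4/12 = 0.3333.

0.33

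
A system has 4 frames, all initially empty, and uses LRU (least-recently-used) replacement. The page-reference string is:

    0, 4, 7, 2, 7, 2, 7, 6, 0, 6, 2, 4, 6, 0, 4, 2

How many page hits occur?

9

0 → miss, frames {0}
4 → miss, frames {0,4}
7 → miss, frames {0,4,7}
2 → miss, frames {0,4,7,2}
7 → hit
2 → hit
7 → hit
6 → miss, evict 0, frames {4,2,7,6}
0 → miss, evict 4, frames {2,7,6,0}
6 → hit
2 → hit
4 → miss, evict 7, frames {0,6,2,4}
6 → hit
0 → hit
4 → hit
2 → hit
Hits: 9.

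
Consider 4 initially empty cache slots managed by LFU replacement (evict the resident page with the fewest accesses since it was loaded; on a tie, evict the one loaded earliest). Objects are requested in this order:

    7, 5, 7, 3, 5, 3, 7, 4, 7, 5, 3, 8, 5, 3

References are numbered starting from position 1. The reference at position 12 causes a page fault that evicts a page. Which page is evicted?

pos 1: 7: fault, frames (7)
pos 2: 5: fault, frames (7 5)
pos 3: 7: hit
pos 4: 3: fault, frames (7 5 3)
pos 5: 5: hit
pos 6: 3: hit
pos 7: 7: hit
pos 8: 4: fault, frames (7 5 3 4)
pos 9: 7: hit
pos 10: 5: hit
pos 11: 3: hit
pos 12: 8: fault, evict 4, frames (7 5 3 8)
At position 12, page 4 is evicted.

4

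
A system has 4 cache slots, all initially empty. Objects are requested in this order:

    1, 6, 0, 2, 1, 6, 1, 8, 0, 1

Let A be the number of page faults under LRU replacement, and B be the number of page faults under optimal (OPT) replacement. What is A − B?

1

Under LRU: F F F F . . . F F . → 6 faults.
Under OPT: F F F F . . . F . . → 5 faults.
A − B = 6 − 5 = 1.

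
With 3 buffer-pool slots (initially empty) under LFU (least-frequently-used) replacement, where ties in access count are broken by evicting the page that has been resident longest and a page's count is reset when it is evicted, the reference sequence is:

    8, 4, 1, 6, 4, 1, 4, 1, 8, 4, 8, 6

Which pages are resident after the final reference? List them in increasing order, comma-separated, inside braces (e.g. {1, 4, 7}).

8 -> miss, frames (8)
4 -> miss, frames (8 4)
1 -> miss, frames (8 4 1)
6 -> miss, evict 8, frames (4 1 6)
4 -> hit
1 -> hit
4 -> hit
1 -> hit
8 -> miss, evict 6, frames (4 1 8)
4 -> hit
8 -> hit
6 -> miss, evict 8, frames (4 1 6)

{1, 4, 6}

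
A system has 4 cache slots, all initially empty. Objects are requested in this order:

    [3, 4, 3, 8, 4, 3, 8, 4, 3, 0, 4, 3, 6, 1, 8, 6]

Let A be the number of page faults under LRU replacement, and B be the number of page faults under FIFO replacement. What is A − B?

Under LRU: F F . F . . . . . F . . F F F . → 7 faults.
Under FIFO: F F . F . . . . . F . . F F . . → 6 faults.
A − B = 7 − 6 = 1.

1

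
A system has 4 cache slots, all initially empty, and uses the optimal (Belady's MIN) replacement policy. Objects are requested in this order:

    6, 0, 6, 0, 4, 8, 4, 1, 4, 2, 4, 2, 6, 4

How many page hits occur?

8

6 → miss, frames (6)
0 → miss, frames (6 0)
6 → hit
0 → hit
4 → miss, frames (6 0 4)
8 → miss, frames (6 0 4 8)
4 → hit
1 → miss, evict 8, frames (6 0 4 1)
4 → hit
2 → miss, evict 1, frames (6 0 4 2)
4 → hit
2 → hit
6 → hit
4 → hit
Hits: 8.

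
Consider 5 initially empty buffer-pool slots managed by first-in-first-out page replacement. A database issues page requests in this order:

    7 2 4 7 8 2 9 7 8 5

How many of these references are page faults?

6

7: miss, frames {7}
2: miss, frames {7,2}
4: miss, frames {7,2,4}
7: hit
8: miss, frames {7,2,4,8}
2: hit
9: miss, frames {7,2,4,8,9}
7: hit
8: hit
5: miss, evict 7, frames {2,4,8,9,5}
Page faults: 6.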